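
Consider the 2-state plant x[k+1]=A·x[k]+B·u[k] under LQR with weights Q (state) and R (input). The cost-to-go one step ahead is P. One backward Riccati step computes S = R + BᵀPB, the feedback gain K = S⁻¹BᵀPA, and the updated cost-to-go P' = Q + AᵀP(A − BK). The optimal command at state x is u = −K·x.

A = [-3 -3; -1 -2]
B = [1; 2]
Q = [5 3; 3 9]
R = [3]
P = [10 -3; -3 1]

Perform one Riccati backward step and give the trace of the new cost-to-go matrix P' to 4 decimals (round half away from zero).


100.8000

BᵀP = [4.0000 -1.0000]
S = R + BᵀPB = [3] + [2.0000] = [5.0000]
BᵀPA = [-11.0000 -10.0000]
K = S⁻¹·BᵀPA = [-2.2000 -2.0000]
A−BK = [-0.8000 -1.0000; 3.4000 2.0000]
AᵀP(A−BK) = [48.8000 43.0000; 43.0000 38.0000]
P' = Q + AᵀP(A−BK) = [53.8000 46.0000; 46.0000 47.0000]
tr(P') = 100.8000


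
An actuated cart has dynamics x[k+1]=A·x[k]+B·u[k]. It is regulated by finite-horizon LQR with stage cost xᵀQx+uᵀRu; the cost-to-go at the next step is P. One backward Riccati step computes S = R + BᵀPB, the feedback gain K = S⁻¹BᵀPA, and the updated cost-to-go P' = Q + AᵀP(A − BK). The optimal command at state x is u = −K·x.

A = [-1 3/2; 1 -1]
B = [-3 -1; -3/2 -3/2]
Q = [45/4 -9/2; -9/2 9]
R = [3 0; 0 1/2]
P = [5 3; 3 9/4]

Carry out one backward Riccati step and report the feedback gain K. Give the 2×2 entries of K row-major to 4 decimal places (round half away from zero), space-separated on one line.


0.1740 -0.2586 -0.1788 0.1006

BᵀP = [-19.5000 -12.3750; -9.5000 -6.3750]
S = R + BᵀPB = [3 0; 0 1/2] + [77.0625 38.0625; 38.0625 19.0625] = [80.0625 38.0625; 38.0625 19.5625]
BᵀPA = [7.1250 -16.8750; 3.1250 -7.8750]
K = S⁻¹·BᵀPA = [0.1740 -0.2586; -0.1788 0.1006]
A−BK = [-0.6568 0.8248; 0.9928 -1.2370]
AᵀP(A−BK) = [0.5690 -0.7219; -0.7219 0.9284]
P' = Q + AᵀP(A−BK) = [11.8190 -5.2219; -5.2219 9.9284]
tr(P') = 21.7474


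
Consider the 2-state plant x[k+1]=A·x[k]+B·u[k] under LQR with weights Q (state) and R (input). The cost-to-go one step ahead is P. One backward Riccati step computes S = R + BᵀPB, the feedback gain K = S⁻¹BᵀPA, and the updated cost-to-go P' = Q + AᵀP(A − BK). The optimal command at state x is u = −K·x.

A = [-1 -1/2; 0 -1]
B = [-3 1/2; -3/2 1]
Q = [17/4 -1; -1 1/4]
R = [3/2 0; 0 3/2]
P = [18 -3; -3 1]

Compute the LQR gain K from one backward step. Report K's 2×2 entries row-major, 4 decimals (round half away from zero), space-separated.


0.3671 0.1005 0.0830 -0.1916

BᵀP = [-49.5000 7.5000; 6.0000 -0.5000]
S = R + BᵀPB = [3/2 0; 0 3/2] + [137.2500 -17.2500; -17.2500 2.5000] = [138.7500 -17.2500; -17.2500 4.0000]
BᵀPA = [49.5000 17.2500; -6.0000 -2.5000]
K = S⁻¹·BᵀPA = [0.3671 0.1005; 0.0830 -0.1916]
A−BK = [0.0597 -0.1027; 0.4676 -0.6577]
AᵀP(A−BK) = [0.3277 -0.1245; -0.1245 0.2873]
P' = Q + AᵀP(A−BK) = [4.5777 -1.1245; -1.1245 0.5373]
tr(P') = 5.1151


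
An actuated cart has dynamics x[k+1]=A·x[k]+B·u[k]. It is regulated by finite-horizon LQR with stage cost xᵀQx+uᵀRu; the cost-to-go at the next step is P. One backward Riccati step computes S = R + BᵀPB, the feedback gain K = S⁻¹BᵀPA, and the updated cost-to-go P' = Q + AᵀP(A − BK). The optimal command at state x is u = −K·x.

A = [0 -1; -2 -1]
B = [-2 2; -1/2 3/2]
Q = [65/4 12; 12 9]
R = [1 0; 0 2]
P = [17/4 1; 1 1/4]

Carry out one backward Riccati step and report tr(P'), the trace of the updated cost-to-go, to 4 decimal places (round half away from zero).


25.5362

BᵀP = [-9.0000 -2.1250; 10.0000 2.3750]
S = R + BᵀPB = [1 0; 0 2] + [19.0625 -21.1875; -21.1875 23.5625] = [20.0625 -21.1875; -21.1875 25.5625]
BᵀPA = [4.2500 11.1250; -4.7500 -12.3750]
K = S⁻¹·BᵀPA = [0.1251 0.3470; -0.0821 -0.1965]
A−BK = [0.4145 0.0870; -1.8143 -0.5318]
AᵀP(A−BK) = [0.0782 0.0919; 0.0919 0.2080]
P' = Q + AᵀP(A−BK) = [16.3282 12.0919; 12.0919 9.2080]
tr(P') = 25.5362


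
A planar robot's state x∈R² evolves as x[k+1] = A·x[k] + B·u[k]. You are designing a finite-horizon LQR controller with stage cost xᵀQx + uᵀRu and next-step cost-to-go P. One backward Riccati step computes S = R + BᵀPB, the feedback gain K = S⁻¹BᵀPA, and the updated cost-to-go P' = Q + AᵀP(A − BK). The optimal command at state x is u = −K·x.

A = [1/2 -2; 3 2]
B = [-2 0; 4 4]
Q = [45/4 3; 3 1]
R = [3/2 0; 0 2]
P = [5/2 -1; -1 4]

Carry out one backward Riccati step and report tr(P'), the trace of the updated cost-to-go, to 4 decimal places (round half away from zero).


15.2452

BᵀP = [-9.0000 18.0000; -4.0000 16.0000]
S = R + BᵀPB = [3/2 0; 0 2] + [90.0000 72.0000; 72.0000 64.0000] = [91.5000 72.0000; 72.0000 66.0000]
BᵀPA = [49.5000 54.0000; 46.0000 40.0000]
K = S⁻¹·BᵀPA = [-0.0526 0.8000; 0.7544 -0.2667]
A−BK = [0.3947 -0.4000; 0.1930 -0.1333]
AᵀP(A−BK) = [1.5285 -0.8333; -0.8333 1.4667]
P' = Q + AᵀP(A−BK) = [12.7785 2.1667; 2.1667 2.4667]
tr(P') = 15.2452


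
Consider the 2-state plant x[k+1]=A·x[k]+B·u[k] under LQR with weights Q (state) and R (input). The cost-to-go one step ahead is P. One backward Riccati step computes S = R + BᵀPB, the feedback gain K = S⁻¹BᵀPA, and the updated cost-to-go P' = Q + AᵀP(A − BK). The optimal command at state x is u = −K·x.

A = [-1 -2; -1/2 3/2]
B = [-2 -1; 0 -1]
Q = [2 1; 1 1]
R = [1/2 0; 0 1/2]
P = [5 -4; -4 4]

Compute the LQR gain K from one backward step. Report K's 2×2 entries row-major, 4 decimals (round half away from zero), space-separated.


0.2617 1.6449 0.3178 -0.8598

BᵀP = [-10.0000 8.0000; -1.0000 0.0000]
S = R + BᵀPB = [1/2 0; 0 1/2] + [20.0000 2.0000; 2.0000 1.0000] = [20.5000 2.0000; 2.0000 1.5000]
BᵀPA = [6.0000 32.0000; 1.0000 2.0000]
K = S⁻¹·BᵀPA = [0.2617 1.6449; 0.3178 -0.8598]
A−BK = [-0.1589 0.4299; -0.1822 0.6402]
AᵀP(A−BK) = [0.1121 -0.0093; -0.0093 2.0841]
P' = Q + AᵀP(A−BK) = [2.1121 0.9907; 0.9907 3.0841]
tr(P') = 5.1963


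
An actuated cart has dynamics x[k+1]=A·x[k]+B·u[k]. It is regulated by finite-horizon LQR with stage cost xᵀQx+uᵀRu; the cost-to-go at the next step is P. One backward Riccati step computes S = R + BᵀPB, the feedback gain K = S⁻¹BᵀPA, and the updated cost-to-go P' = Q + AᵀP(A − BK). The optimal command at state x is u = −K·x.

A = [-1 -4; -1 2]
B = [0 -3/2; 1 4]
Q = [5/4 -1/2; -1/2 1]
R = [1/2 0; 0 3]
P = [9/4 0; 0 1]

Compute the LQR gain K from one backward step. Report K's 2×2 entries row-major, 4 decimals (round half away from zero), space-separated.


BᵀP = [0.0000 1.0000; -3.3750 4.0000]
S = R + BᵀPB = [1/2 0; 0 3] + [1.0000 4.0000; 4.0000 21.0625] = [1.5000 4.0000; 4.0000 24.0625]
BᵀPA = [-1.0000 2.0000; -0.6250 21.5000]
K = S⁻¹·BᵀPA = [-1.0731 -1.8849; 0.1524 1.2068]
A−BK = [-0.7714 -2.1897; -0.5365 -0.9425]
AᵀP(A−BK) = [2.2722 5.8694; 5.8694 17.8227]
P' = Q + AᵀP(A−BK) = [3.5222 5.3694; 5.3694 18.8227]
tr(P') = 22.3449

-1.0731 -1.8849 0.1524 1.2068


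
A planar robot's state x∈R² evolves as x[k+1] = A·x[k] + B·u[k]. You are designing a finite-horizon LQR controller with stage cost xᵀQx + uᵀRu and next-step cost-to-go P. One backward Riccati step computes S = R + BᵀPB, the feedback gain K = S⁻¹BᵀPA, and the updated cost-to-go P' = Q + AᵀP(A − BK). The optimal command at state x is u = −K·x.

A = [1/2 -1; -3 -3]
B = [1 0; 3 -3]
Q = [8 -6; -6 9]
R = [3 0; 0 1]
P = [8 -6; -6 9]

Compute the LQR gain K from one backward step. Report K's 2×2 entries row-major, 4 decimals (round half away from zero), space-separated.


BᵀP = [-10.0000 21.0000; 18.0000 -27.0000]
S = R + BᵀPB = [3 0; 0 1] + [53.0000 -63.0000; -63.0000 81.0000] = [56.0000 -63.0000; -63.0000 82.0000]
BᵀPA = [-68.0000 -53.0000; 90.0000 63.0000]
K = S⁻¹·BᵀPA = [0.1509 -0.6051; 1.2135 0.3034]
A−BK = [0.3491 -0.3949; 0.1878 -0.2745]
AᵀP(A−BK) = [2.0465 -0.4526; -0.4526 1.8154]
P' = Q + AᵀP(A−BK) = [10.0465 -6.4526; -6.4526 10.8154]
tr(P') = 20.8620

0.1509 -0.6051 1.2135 0.3034


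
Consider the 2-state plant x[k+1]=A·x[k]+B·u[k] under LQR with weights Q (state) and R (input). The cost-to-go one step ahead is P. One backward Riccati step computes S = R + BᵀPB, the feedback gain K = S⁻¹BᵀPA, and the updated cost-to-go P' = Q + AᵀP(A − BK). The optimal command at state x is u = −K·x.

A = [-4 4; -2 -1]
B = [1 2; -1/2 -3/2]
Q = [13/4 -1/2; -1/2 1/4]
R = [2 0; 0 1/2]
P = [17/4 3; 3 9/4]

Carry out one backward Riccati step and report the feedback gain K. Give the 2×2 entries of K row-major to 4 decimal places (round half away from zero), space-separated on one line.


BᵀP = [2.7500 1.8750; 4.0000 2.6250]
S = R + BᵀPB = [2 0; 0 1/2] + [1.8125 2.6875; 2.6875 4.0625] = [3.8125 2.6875; 2.6875 4.5625]
BᵀPA = [-14.7500 9.1250; -21.2500 13.3750]
K = S⁻¹·BᵀPA = [-1.0015 0.5591; -4.0676 2.6022]
A−BK = [5.1367 -1.7634; -8.6022 3.1828]
AᵀP(A−BK) = [23.7911 -11.9570; -11.9570 6.3441]
P' = Q + AᵀP(A−BK) = [27.0411 -12.4570; -12.4570 6.5941]
tr(P') = 33.6352

-1.0015 0.5591 -4.0676 2.6022


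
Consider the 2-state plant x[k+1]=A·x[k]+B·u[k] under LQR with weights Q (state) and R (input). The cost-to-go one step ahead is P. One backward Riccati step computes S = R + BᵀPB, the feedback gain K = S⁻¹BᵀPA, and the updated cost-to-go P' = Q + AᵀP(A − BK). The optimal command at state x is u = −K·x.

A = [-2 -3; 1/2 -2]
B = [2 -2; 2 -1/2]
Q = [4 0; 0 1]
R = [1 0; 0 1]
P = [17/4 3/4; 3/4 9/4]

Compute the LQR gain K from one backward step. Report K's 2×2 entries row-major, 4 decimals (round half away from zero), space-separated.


0.2781 -0.8229 1.1381 0.6454

BᵀP = [10.0000 6.0000; -8.8750 -2.6250]
S = R + BᵀPB = [1 0; 0 1] + [32.0000 -23.0000; -23.0000 19.0625] = [33.0000 -23.0000; -23.0000 20.0625]
BᵀPA = [-17.0000 -42.0000; 16.4375 31.8750]
K = S⁻¹·BᵀPA = [0.2781 -0.8229; 1.1381 0.6454]
A−BK = [-0.2799 -0.0634; 0.5129 -0.0315]
AᵀP(A−BK) = [2.0822 0.5270; 0.5270 1.1160]
P' = Q + AᵀP(A−BK) = [6.0822 0.5270; 0.5270 2.1160]
tr(P') = 8.1982


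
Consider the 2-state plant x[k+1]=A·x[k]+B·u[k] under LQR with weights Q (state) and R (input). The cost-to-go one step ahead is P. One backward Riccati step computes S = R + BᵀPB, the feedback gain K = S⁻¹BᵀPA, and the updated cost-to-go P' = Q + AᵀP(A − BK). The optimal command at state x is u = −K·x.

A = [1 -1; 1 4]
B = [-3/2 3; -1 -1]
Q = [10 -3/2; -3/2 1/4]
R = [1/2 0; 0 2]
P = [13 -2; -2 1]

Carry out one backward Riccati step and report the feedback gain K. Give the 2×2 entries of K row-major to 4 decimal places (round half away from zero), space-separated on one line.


-0.6504 -1.3294 -0.0110 -1.0716

BᵀP = [-17.5000 2.0000; 41.0000 -7.0000]
S = R + BᵀPB = [1/2 0; 0 2] + [24.2500 -54.5000; -54.5000 130.0000] = [24.7500 -54.5000; -54.5000 132.0000]
BᵀPA = [-15.5000 25.5000; 34.0000 -69.0000]
K = S⁻¹·BᵀPA = [-0.6504 -1.3294; -0.0110 -1.0716]
A−BK = [0.0573 0.2207; 0.3387 1.5990]
AᵀP(A−BK) = [0.2915 0.8290; 0.8290 4.9587]
P' = Q + AᵀP(A−BK) = [10.2915 -0.6710; -0.6710 5.2087]
tr(P') = 15.5002


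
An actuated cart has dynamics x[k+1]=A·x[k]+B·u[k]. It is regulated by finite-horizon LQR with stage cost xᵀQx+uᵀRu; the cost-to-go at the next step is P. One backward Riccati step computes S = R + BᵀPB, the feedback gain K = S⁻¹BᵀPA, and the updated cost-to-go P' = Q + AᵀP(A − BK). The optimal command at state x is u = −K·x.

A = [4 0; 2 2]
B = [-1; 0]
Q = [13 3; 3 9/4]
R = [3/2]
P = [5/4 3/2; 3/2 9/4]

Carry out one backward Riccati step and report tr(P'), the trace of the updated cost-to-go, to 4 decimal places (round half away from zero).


50.7045

BᵀP = [-1.2500 -1.5000]
S = R + BᵀPB = [3/2] + [1.2500] = [2.7500]
BᵀPA = [-8.0000 -3.0000]
K = S⁻¹·BᵀPA = [-2.9091 -1.0909]
A−BK = [1.0909 -1.0909; 2.0000 2.0000]
AᵀP(A−BK) = [29.7273 12.2727; 12.2727 5.7273]
P' = Q + AᵀP(A−BK) = [42.7273 15.2727; 15.2727 7.9773]
tr(P') = 50.7045


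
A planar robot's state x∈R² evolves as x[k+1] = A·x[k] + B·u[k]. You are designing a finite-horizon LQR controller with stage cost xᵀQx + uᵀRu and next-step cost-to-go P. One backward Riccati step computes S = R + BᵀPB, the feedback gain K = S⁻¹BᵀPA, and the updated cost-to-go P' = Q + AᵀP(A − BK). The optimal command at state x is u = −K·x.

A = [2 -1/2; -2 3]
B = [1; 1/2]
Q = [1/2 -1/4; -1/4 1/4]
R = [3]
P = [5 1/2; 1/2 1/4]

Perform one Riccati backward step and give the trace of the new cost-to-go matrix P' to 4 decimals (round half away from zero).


BᵀP = [5.2500 0.6250]
S = R + BᵀPB = [3] + [5.5625] = [8.5625]
BᵀPA = [9.2500 -0.7500]
K = S⁻¹·BᵀPA = [1.0803 -0.0876]
A−BK = [0.9197 -0.4124; -2.5401 3.0438]
AᵀP(A−BK) = [7.0073 -2.1898; -2.1898 1.9343]
P' = Q + AᵀP(A−BK) = [7.5073 -2.4398; -2.4398 2.1843]
tr(P') = 9.6916

9.6916


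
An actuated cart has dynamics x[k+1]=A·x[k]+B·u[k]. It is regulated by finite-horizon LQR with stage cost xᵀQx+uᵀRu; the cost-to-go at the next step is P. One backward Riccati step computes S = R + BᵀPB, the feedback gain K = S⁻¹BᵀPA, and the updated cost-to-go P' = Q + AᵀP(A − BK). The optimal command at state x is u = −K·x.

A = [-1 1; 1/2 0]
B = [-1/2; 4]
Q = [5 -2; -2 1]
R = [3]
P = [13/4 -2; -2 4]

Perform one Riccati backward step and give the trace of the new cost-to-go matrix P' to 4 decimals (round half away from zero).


BᵀP = [-9.6250 17.0000]
S = R + BᵀPB = [3] + [72.8125] = [75.8125]
BᵀPA = [18.1250 -9.6250]
K = S⁻¹·BᵀPA = [0.2391 -0.1270]
A−BK = [-0.8805 0.9365; -0.4563 0.5078]
AᵀP(A−BK) = [1.9167 -1.9489; -1.9489 2.0280]
P' = Q + AᵀP(A−BK) = [6.9167 -3.9489; -3.9489 3.0280]
tr(P') = 9.9448

9.9448


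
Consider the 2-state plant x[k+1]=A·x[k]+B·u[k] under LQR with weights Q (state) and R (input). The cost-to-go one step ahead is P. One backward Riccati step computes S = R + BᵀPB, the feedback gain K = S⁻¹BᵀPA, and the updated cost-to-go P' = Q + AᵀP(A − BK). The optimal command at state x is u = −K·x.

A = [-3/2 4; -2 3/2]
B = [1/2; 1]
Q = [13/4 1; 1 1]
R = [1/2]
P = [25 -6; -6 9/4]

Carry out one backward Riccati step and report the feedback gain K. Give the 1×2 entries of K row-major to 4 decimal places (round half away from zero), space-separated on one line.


-2.7500 8.2917

BᵀP = [6.5000 -0.7500]
S = R + BᵀPB = [1/2] + [2.5000] = [3.0000]
BᵀPA = [-8.2500 24.8750]
K = S⁻¹·BᵀPA = [-2.7500 8.2917]
A−BK = [-0.1250 -0.1458; 0.7500 -6.7917]
AᵀP(A−BK) = [6.5625 -26.8438; -26.8438 126.8073]
P' = Q + AᵀP(A−BK) = [9.8125 -25.8438; -25.8438 127.8073]
tr(P') = 137.6198


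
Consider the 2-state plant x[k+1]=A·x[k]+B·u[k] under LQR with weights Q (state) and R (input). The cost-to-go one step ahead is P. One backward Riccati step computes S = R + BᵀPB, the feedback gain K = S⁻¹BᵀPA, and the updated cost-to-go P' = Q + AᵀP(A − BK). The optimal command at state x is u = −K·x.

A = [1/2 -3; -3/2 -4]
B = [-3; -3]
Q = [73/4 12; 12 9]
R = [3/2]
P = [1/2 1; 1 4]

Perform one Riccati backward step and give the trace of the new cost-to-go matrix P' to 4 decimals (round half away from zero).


30.5031

BᵀP = [-4.5000 -15.0000]
S = R + BᵀPB = [3/2] + [58.5000] = [60.0000]
BᵀPA = [20.2500 73.5000]
K = S⁻¹·BᵀPA = [0.3375 1.2250]
A−BK = [1.5125 0.6750; -0.4875 -0.3250]
AᵀP(A−BK) = [0.7906 0.9438; 0.9438 2.4625]
P' = Q + AᵀP(A−BK) = [19.0406 12.9438; 12.9438 11.4625]
tr(P') = 30.5031


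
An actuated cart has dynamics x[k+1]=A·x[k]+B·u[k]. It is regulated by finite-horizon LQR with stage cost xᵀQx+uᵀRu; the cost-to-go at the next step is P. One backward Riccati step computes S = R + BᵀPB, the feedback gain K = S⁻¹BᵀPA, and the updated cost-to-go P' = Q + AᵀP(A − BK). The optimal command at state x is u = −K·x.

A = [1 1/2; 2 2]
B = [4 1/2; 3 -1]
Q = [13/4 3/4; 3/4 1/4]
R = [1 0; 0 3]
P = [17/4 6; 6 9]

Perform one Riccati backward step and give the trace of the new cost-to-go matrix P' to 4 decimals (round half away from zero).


4.3468

BᵀP = [35.0000 51.0000; -3.8750 -6.0000]
S = R + BᵀPB = [1 0; 0 3] + [293.0000 -33.5000; -33.5000 4.0625] = [294.0000 -33.5000; -33.5000 7.0625]
BᵀPA = [137.0000 119.5000; -15.8750 -13.9375]
K = S⁻¹·BᵀPA = [0.4567 0.3952; -0.0815 -0.0989]
A−BK = [-0.7861 -1.0313; 0.5484 0.7155]
AᵀP(A−BK) = [0.3883 0.4135; 0.4135 0.4585]
P' = Q + AᵀP(A−BK) = [3.6383 1.1635; 1.1635 0.7085]
tr(P') = 4.3468


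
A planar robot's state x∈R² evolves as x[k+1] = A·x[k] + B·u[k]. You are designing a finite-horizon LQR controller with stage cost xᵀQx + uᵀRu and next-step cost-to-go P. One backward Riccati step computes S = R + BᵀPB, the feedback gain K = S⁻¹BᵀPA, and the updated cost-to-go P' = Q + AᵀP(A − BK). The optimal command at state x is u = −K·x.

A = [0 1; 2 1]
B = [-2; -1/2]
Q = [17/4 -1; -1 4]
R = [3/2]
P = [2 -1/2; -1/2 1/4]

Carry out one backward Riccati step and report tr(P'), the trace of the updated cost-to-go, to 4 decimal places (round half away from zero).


BᵀP = [-3.7500 0.8750]
S = R + BᵀPB = [3/2] + [7.0625] = [8.5625]
BᵀPA = [1.7500 -2.8750]
K = S⁻¹·BᵀPA = [0.2044 -0.3358]
A−BK = [0.4088 0.3285; 2.1022 0.8321]
AᵀP(A−BK) = [0.6423 0.0876; 0.0876 0.2847]
P' = Q + AᵀP(A−BK) = [4.8923 -0.9124; -0.9124 4.2847]
tr(P') = 9.1770

9.1770


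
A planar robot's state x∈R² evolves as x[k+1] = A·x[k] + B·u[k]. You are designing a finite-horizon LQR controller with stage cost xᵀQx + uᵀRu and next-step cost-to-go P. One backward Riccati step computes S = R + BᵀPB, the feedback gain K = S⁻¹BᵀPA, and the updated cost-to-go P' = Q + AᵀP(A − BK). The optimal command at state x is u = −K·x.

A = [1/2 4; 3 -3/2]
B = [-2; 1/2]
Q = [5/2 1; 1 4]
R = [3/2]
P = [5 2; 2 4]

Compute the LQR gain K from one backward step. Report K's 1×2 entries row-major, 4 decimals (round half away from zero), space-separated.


BᵀP = [-9.0000 -2.0000]
S = R + BᵀPB = [3/2] + [17.0000] = [18.5000]
BᵀPA = [-10.5000 -33.0000]
K = S⁻¹·BᵀPA = [-0.5676 -1.7838]
A−BK = [-0.6351 0.4324; 3.2838 -0.6081]
AᵀP(A−BK) = [37.2905 -4.2297; -4.2297 6.1351]
P' = Q + AᵀP(A−BK) = [39.7905 -3.2297; -3.2297 10.1351]
tr(P') = 49.9257

-0.5676 -1.7838


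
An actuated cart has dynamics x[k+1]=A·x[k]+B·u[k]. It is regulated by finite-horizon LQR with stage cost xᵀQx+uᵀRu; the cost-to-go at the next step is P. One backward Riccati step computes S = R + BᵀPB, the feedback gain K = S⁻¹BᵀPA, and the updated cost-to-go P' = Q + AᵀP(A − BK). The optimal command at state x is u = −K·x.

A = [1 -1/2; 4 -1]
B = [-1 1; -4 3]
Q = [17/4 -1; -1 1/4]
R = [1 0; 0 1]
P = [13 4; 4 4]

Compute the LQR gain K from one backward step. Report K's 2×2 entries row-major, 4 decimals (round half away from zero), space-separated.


BᵀP = [-29.0000 -20.0000; 25.0000 16.0000]
S = R + BᵀPB = [1 0; 0 1] + [109.0000 -89.0000; -89.0000 73.0000] = [110.0000 -89.0000; -89.0000 74.0000]
BᵀPA = [-109.0000 34.5000; 89.0000 -28.5000]
K = S⁻¹·BᵀPA = [-0.6621 0.0753; 0.4064 -0.2945]
A−BK = [-0.0685 -0.1301; 0.1324 0.1849]
AᵀP(A−BK) = [0.6621 -0.0753; -0.0753 0.2568]
P' = Q + AᵀP(A−BK) = [4.9121 -1.0753; -1.0753 0.5068]
tr(P') = 5.4189

-0.6621 0.0753 0.4064 -0.2945


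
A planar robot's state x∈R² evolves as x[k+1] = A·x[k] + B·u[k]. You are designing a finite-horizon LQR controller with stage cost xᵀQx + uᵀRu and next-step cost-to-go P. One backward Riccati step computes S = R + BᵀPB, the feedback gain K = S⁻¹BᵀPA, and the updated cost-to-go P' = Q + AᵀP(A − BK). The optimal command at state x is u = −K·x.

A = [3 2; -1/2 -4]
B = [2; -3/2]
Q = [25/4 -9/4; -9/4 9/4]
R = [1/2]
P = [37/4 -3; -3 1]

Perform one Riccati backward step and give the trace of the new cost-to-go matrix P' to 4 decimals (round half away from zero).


BᵀP = [23.0000 -7.5000]
S = R + BᵀPB = [1/2] + [57.2500] = [57.7500]
BᵀPA = [72.7500 76.0000]
K = S⁻¹·BᵀPA = [1.2597 1.3160]
A−BK = [0.4805 -0.6320; 1.3896 -2.0260]
AᵀP(A−BK) = [0.8539 0.7597; 0.7597 0.9827]
P' = Q + AᵀP(A−BK) = [7.1039 -1.4903; -1.4903 3.2327]
tr(P') = 10.3366

10.3366


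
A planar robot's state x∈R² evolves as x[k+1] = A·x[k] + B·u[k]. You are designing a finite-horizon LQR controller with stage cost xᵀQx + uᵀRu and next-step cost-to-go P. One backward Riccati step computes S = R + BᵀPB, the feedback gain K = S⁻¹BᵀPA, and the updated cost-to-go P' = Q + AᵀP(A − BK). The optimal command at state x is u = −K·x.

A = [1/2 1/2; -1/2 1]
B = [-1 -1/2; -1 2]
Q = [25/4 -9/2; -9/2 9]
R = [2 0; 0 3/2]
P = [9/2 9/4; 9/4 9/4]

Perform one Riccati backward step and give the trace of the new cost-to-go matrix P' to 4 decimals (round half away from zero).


16.1507

BᵀP = [-6.7500 -4.5000; 2.2500 3.3750]
S = R + BᵀPB = [2 0; 0 3/2] + [11.2500 -5.6250; -5.6250 5.6250] = [13.2500 -5.6250; -5.6250 7.1250]
BᵀPA = [-1.1250 -7.8750; -0.5625 4.5000]
K = S⁻¹·BᵀPA = [-0.1781 -0.4907; -0.2196 0.2442]
A−BK = [0.2121 0.1314; -0.2390 0.0209]
AᵀP(A−BK) = [0.2386 0.1479; 0.1479 0.6621]
P' = Q + AᵀP(A−BK) = [6.4886 -4.3521; -4.3521 9.6621]
tr(P') = 16.1507


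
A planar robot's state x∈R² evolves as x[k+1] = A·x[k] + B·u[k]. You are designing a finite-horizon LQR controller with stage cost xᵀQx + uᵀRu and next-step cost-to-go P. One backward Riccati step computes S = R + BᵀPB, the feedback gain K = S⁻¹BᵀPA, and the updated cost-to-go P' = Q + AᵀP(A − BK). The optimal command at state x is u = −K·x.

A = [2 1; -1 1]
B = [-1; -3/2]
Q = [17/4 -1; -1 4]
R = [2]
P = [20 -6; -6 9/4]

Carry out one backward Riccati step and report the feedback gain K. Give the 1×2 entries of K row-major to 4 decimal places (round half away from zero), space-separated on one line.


BᵀP = [-11.0000 2.6250]
S = R + BᵀPB = [2] + [7.0625] = [9.0625]
BᵀPA = [-24.6250 -8.3750]
K = S⁻¹·BᵀPA = [-2.7172 -0.9241]
A−BK = [-0.7172 0.0759; -5.0759 -0.3862]
AᵀP(A−BK) = [39.3379 8.9931; 8.9931 2.5103]
P' = Q + AᵀP(A−BK) = [43.5879 7.9931; 7.9931 6.5103]
tr(P') = 50.0983

-2.7172 -0.9241


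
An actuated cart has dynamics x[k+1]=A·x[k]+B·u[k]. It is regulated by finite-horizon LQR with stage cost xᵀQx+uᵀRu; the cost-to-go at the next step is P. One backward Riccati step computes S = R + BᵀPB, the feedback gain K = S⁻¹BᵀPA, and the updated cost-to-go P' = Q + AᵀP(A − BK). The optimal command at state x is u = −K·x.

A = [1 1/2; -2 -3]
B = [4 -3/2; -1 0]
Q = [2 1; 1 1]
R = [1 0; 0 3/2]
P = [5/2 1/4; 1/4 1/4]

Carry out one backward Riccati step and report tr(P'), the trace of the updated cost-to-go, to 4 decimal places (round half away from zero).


BᵀP = [9.7500 0.7500; -3.7500 -0.3750]
S = R + BᵀPB = [1 0; 0 3/2] + [38.2500 -14.6250; -14.6250 5.6250] = [39.2500 -14.6250; -14.6250 7.1250]
BᵀPA = [8.2500 2.6250; -3.0000 -0.7500]
K = S⁻¹·BᵀPA = [0.2267 0.1176; 0.0442 0.1361]
A−BK = [0.1597 0.2338; -1.7733 -2.8824]
AᵀP(A−BK) = [0.7627 1.1882; 1.1882 1.9184]
P' = Q + AᵀP(A−BK) = [2.7627 2.1882; 2.1882 2.9184]
tr(P') = 5.6810

5.6810


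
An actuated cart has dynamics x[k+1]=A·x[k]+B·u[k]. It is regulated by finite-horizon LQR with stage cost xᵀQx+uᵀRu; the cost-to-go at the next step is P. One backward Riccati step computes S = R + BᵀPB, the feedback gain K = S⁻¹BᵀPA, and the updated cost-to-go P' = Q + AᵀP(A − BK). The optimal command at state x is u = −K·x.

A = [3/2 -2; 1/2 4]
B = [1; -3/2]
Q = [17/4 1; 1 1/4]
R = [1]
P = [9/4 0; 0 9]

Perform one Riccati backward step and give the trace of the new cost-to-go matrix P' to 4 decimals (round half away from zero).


18.7001

BᵀP = [2.2500 -13.5000]
S = R + BᵀPB = [1] + [22.5000] = [23.5000]
BᵀPA = [-3.3750 -58.5000]
K = S⁻¹·BᵀPA = [-0.1436 -2.4894]
A−BK = [1.6436 0.4894; 0.2846 0.2660]
AᵀP(A−BK) = [6.8278 2.8484; 2.8484 7.3723]
P' = Q + AᵀP(A−BK) = [11.0778 3.8484; 3.8484 7.6223]
tr(P') = 18.7001


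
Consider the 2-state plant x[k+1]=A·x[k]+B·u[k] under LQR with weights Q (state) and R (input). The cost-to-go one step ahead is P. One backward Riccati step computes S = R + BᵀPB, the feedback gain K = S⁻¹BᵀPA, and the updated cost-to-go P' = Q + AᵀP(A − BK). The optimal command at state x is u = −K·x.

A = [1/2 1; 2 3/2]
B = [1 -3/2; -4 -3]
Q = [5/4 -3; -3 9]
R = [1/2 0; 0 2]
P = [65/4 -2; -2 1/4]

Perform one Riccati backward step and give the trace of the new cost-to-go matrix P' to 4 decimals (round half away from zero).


BᵀP = [24.2500 -3.0000; -18.3750 2.2500]
S = R + BᵀPB = [1/2 0; 0 2] + [36.2500 -27.3750; -27.3750 20.8125] = [36.7500 -27.3750; -27.3750 22.8125]
BᵀPA = [6.1250 19.7500; -4.6875 -15.0000]
K = S⁻¹·BᵀPA = [0.1282 0.4487; -0.0516 -0.1191]
A−BK = [0.2943 0.3727; 2.3579 2.9377]
AᵀP(A−BK) = [0.0352 0.0684; 0.0684 0.1642]
P' = Q + AᵀP(A−BK) = [1.2852 -2.9316; -2.9316 9.1642]
tr(P') = 10.4494

10.4494


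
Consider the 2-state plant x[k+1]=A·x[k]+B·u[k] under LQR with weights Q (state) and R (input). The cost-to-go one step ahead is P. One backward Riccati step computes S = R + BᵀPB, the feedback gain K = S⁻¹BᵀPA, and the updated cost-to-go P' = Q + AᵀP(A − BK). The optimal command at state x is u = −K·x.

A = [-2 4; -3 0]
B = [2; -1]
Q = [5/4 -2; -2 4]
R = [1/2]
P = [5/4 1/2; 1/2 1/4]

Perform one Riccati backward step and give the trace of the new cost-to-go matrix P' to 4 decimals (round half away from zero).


11.0167

BᵀP = [2.0000 0.7500]
S = R + BᵀPB = [1/2] + [3.2500] = [3.7500]
BᵀPA = [-6.2500 8.0000]
K = S⁻¹·BᵀPA = [-1.6667 2.1333]
A−BK = [1.3333 -0.2667; -4.6667 2.1333]
AᵀP(A−BK) = [2.8333 -2.6667; -2.6667 2.9333]
P' = Q + AᵀP(A−BK) = [4.0833 -4.6667; -4.6667 6.9333]
tr(P') = 11.0167


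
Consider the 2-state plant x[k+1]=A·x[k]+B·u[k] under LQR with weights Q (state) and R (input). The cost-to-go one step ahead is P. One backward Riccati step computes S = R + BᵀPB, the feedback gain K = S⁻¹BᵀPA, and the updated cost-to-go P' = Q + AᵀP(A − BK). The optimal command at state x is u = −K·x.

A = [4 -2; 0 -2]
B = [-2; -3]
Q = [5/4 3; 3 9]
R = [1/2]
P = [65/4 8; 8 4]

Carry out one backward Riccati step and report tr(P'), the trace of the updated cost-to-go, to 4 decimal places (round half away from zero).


BᵀP = [-56.5000 -28.0000]
S = R + BᵀPB = [1/2] + [197.0000] = [197.5000]
BᵀPA = [-226.0000 169.0000]
K = S⁻¹·BᵀPA = [-1.1443 0.8557]
A−BK = [1.7114 -0.2886; -3.4329 0.5671]
AᵀP(A−BK) = [1.3873 -0.6127; -0.6127 0.3873]
P' = Q + AᵀP(A−BK) = [2.6373 2.3873; 2.3873 9.3873]
tr(P') = 12.0247

12.0247


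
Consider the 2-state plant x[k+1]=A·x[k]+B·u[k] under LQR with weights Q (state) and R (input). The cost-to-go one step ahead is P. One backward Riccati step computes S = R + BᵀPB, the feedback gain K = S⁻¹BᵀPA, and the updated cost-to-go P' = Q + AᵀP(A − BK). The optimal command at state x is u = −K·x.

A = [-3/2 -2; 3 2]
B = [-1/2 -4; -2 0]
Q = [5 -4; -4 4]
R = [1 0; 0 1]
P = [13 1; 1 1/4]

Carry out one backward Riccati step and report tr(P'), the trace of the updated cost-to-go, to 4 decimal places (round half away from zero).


BᵀP = [-8.5000 -1.0000; -52.0000 -4.0000]
S = R + BᵀPB = [1 0; 0 1] + [6.2500 34.0000; 34.0000 208.0000] = [7.2500 34.0000; 34.0000 209.0000]
BᵀPA = [9.7500 15.0000; 66.0000 96.0000]
K = S⁻¹·BᵀPA = [-0.5741 -0.3591; 0.4092 0.5177]
A−BK = [-0.1503 -0.1086; 1.8518 1.2818]
AᵀP(A−BK) = [1.0913 0.8299; 0.8299 0.6827]
P' = Q + AᵀP(A−BK) = [6.0913 -3.1701; -3.1701 4.6827]
tr(P') = 10.7740

10.7740


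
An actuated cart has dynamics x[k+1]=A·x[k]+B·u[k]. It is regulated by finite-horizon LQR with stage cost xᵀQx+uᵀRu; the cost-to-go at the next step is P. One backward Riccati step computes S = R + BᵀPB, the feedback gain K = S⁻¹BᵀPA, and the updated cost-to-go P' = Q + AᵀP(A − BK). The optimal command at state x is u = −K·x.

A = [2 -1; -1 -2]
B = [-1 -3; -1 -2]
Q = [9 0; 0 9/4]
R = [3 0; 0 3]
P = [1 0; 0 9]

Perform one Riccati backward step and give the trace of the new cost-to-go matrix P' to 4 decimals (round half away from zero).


24.7746

BᵀP = [-1.0000 -9.0000; -3.0000 -18.0000]
S = R + BᵀPB = [3 0; 0 3] + [10.0000 21.0000; 21.0000 45.0000] = [13.0000 21.0000; 21.0000 48.0000]
BᵀPA = [7.0000 19.0000; 12.0000 39.0000]
K = S⁻¹·BᵀPA = [0.4590 0.5082; 0.0492 0.5902]
A−BK = [2.6066 1.2787; -0.4426 -0.3115]
AᵀP(A−BK) = [9.1967 5.3607; 5.3607 4.3279]
P' = Q + AᵀP(A−BK) = [18.1967 5.3607; 5.3607 6.5779]
tr(P') = 24.7746


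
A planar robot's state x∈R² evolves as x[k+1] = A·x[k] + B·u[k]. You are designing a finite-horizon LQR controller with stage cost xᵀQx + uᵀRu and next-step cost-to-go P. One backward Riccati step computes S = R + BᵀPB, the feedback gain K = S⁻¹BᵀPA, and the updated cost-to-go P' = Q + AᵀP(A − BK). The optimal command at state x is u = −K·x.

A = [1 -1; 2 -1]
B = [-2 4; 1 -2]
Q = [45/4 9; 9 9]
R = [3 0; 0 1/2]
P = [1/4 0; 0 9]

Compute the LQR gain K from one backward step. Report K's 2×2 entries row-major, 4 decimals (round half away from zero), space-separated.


BᵀP = [-0.5000 9.0000; 1.0000 -18.0000]
S = R + BᵀPB = [3 0; 0 1/2] + [10.0000 -20.0000; -20.0000 40.0000] = [13.0000 -20.0000; -20.0000 40.5000]
BᵀPA = [17.5000 -8.5000; -35.0000 17.0000]
K = S⁻¹·BᵀPA = [0.0692 -0.0336; -0.8300 0.4032]
A−BK = [4.4585 -2.6798; 0.2708 -0.1601]
AᵀP(A−BK) = [5.9881 -3.5514; -3.5514 2.1107]
P' = Q + AᵀP(A−BK) = [17.2381 5.4486; 5.4486 11.1107]
tr(P') = 28.3488

0.0692 -0.0336 -0.8300 0.4032


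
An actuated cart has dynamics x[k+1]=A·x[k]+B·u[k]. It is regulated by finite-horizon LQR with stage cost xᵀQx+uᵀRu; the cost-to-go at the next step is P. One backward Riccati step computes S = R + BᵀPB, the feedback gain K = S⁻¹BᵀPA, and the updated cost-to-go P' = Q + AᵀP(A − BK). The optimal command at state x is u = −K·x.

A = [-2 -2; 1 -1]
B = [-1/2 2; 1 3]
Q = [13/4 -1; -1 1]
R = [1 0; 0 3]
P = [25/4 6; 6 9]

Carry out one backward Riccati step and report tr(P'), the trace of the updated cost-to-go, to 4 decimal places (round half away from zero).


BᵀP = [2.8750 6.0000; 30.5000 39.0000]
S = R + BᵀPB = [1 0; 0 3] + [4.5625 23.7500; 23.7500 178.0000] = [5.5625 23.7500; 23.7500 181.0000]
BᵀPA = [0.2500 -11.7500; -22.0000 -100.0000]
K = S⁻¹·BᵀPA = [1.2823 0.5607; -0.2898 -0.6261]
A−BK = [-0.7792 -0.4675; 0.5871 0.3175]
AᵀP(A−BK) = [3.3036 2.0865; 2.0865 1.9824]
P' = Q + AᵀP(A−BK) = [6.5536 1.0865; 1.0865 2.9824]
tr(P') = 9.5360

9.5360


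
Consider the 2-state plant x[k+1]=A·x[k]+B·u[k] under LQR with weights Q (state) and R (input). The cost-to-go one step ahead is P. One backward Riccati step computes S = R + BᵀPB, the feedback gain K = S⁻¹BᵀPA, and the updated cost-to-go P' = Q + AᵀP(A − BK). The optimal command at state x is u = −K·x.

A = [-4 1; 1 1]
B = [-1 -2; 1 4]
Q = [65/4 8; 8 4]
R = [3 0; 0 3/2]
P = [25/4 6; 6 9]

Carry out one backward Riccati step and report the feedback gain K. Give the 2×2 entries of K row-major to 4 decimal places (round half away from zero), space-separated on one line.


1.8521 -0.7721 -0.6061 0.6061

BᵀP = [-0.2500 3.0000; 11.5000 24.0000]
S = R + BᵀPB = [3 0; 0 3/2] + [3.2500 12.5000; 12.5000 73.0000] = [6.2500 12.5000; 12.5000 74.5000]
BᵀPA = [4.0000 2.7500; -22.0000 35.5000]
K = S⁻¹·BᵀPA = [1.8521 -0.7721; -0.6061 0.6061]
A−BK = [-3.3600 1.4400; 1.5721 -0.6521]
AᵀP(A−BK) = [40.2582 -17.5782; -17.5782 7.8582]
P' = Q + AᵀP(A−BK) = [56.5082 -9.5782; -9.5782 11.8582]
tr(P') = 68.3664


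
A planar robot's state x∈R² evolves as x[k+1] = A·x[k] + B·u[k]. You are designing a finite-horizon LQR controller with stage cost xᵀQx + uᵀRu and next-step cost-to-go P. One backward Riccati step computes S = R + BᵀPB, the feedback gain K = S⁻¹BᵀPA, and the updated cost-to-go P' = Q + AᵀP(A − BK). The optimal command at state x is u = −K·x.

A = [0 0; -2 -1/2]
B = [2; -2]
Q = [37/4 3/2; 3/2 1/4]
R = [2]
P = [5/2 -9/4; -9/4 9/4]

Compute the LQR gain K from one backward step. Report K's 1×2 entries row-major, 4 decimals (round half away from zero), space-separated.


BᵀP = [9.5000 -9.0000]
S = R + BᵀPB = [2] + [37.0000] = [39.0000]
BᵀPA = [18.0000 4.5000]
K = S⁻¹·BᵀPA = [0.4615 0.1154]
A−BK = [-0.9231 -0.2308; -1.0769 -0.2692]
AᵀP(A−BK) = [0.6923 0.1731; 0.1731 0.0433]
P' = Q + AᵀP(A−BK) = [9.9423 1.6731; 1.6731 0.2933]
tr(P') = 10.2356

0.4615 0.1154


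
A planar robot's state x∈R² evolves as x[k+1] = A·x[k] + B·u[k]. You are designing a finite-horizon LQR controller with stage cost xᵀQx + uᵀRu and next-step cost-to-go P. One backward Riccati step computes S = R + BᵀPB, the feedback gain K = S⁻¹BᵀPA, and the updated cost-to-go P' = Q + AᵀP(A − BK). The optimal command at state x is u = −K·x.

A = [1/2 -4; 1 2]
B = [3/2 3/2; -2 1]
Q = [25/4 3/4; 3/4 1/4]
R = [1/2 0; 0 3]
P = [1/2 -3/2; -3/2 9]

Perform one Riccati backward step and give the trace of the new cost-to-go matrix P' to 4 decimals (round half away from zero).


BᵀP = [3.7500 -20.2500; -0.7500 6.7500]
S = R + BᵀPB = [1/2 0; 0 3] + [46.1250 -14.6250; -14.6250 5.6250] = [46.6250 -14.6250; -14.6250 8.6250]
BᵀPA = [-18.3750 -55.5000; 6.3750 16.5000]
K = S⁻¹·BᵀPA = [-0.3466 -1.2610; 0.1514 -0.2251]
A−BK = [0.7928 -1.7709; 0.1554 -0.2968]
AᵀP(A−BK) = [0.2908 -0.2351; -0.2351 1.7311]
P' = Q + AᵀP(A−BK) = [6.5408 0.5149; 0.5149 1.9811]
tr(P') = 8.5219

8.5219


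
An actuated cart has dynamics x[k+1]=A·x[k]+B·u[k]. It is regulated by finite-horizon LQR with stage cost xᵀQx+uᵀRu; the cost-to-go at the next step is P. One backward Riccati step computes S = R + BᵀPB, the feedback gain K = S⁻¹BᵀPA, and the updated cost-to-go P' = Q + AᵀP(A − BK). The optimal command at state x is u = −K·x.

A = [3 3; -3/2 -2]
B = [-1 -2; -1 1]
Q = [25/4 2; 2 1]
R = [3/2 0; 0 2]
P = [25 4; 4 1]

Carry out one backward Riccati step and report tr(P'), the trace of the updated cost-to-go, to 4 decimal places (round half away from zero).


14.2080

BᵀP = [-29.0000 -5.0000; -46.0000 -7.0000]
S = R + BᵀPB = [3/2 0; 0 2] + [34.0000 53.0000; 53.0000 85.0000] = [35.5000 53.0000; 53.0000 87.0000]
BᵀPA = [-79.5000 -77.0000; -127.5000 -124.0000]
K = S⁻¹·BᵀPA = [-0.5689 -0.4544; -1.1190 -1.1485]
A−BK = [0.1932 0.2487; -0.9499 -1.3059]
AᵀP(A−BK) = [3.3569 3.4454; 3.4454 3.6011]
P' = Q + AᵀP(A−BK) = [9.6069 5.4454; 5.4454 4.6011]
tr(P') = 14.2080


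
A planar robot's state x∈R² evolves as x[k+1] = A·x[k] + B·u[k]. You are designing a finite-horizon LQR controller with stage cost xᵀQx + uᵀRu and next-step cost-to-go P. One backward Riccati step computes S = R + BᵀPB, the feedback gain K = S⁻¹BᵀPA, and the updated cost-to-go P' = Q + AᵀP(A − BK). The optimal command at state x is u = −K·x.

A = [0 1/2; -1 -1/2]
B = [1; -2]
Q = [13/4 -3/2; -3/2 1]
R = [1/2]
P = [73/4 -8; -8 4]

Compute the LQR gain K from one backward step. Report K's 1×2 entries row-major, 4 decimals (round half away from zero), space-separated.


0.2397 0.3764

BᵀP = [34.2500 -16.0000]
S = R + BᵀPB = [1/2] + [66.2500] = [66.7500]
BᵀPA = [16.0000 25.1250]
K = S⁻¹·BᵀPA = [0.2397 0.3764]
A−BK = [-0.2397 0.1236; -0.5206 0.2528]
AᵀP(A−BK) = [0.1648 -0.0225; -0.0225 0.1053]
P' = Q + AᵀP(A−BK) = [3.4148 -1.5225; -1.5225 1.1053]
tr(P') = 4.5201


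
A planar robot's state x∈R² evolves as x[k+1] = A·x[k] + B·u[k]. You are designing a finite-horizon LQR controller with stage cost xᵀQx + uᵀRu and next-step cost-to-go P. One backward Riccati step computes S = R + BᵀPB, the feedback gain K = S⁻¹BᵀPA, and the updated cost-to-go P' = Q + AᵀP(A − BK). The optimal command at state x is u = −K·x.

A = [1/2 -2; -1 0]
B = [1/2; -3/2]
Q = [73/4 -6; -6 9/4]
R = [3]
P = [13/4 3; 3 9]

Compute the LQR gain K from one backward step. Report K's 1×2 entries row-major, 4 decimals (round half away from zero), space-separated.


0.5399 0.2939

BᵀP = [-2.8750 -12.0000]
S = R + BᵀPB = [3] + [16.5625] = [19.5625]
BᵀPA = [10.5625 5.7500]
K = S⁻¹·BᵀPA = [0.5399 0.2939]
A−BK = [0.2300 -2.1470; -0.1901 0.4409]
AᵀP(A−BK) = [1.1094 -0.3546; -0.3546 11.3099]
P' = Q + AᵀP(A−BK) = [19.3594 -6.3546; -6.3546 13.5599]
tr(P') = 32.9193


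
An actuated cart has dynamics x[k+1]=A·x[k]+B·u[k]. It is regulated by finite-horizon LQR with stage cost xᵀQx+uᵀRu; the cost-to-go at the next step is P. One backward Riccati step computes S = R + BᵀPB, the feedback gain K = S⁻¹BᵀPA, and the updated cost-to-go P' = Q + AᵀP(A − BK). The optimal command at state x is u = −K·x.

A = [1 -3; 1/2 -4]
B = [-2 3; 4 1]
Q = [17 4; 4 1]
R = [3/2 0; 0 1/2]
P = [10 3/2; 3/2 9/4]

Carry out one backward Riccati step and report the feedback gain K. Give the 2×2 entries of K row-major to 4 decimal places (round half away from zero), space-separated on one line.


0.0329 -0.6130 0.3544 -1.4110

BᵀP = [-14.0000 6.0000; 31.5000 6.7500]
S = R + BᵀPB = [3/2 0; 0 1/2] + [52.0000 -36.0000; -36.0000 101.2500] = [53.5000 -36.0000; -36.0000 101.7500]
BᵀPA = [-11.0000 18.0000; 34.8750 -121.5000]
K = S⁻¹·BᵀPA = [0.0329 -0.6130; 0.3544 -1.4110]
A−BK = [0.0026 0.0070; 0.0142 -0.1370]
AᵀP(A−BK) = [0.0650 -0.2848; -0.2848 1.5990]
P' = Q + AᵀP(A−BK) = [17.0650 3.7152; 3.7152 2.5990]
tr(P') = 19.6640


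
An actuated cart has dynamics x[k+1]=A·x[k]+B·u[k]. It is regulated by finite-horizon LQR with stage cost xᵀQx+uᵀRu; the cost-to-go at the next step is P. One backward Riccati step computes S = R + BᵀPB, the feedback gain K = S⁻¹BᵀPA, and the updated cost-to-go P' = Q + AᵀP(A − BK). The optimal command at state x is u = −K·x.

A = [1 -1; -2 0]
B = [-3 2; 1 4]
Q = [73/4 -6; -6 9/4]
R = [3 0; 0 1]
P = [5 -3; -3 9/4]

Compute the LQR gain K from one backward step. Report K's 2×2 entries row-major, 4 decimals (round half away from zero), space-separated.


BᵀP = [-18.0000 11.2500; -2.0000 3.0000]
S = R + BᵀPB = [3 0; 0 1] + [65.2500 9.0000; 9.0000 8.0000] = [68.2500 9.0000; 9.0000 9.0000]
BᵀPA = [-40.5000 18.0000; -8.0000 2.0000]
K = S⁻¹·BᵀPA = [-0.5485 0.2700; -0.3404 -0.0478]
A−BK = [0.0352 -0.0942; -0.0900 -0.0788]
AᵀP(A−BK) = [1.0619 -0.4459; -0.4459 0.2349]
P' = Q + AᵀP(A−BK) = [19.3119 -6.4459; -6.4459 2.4849]
tr(P') = 21.7968

-0.5485 0.2700 -0.3404 -0.0478


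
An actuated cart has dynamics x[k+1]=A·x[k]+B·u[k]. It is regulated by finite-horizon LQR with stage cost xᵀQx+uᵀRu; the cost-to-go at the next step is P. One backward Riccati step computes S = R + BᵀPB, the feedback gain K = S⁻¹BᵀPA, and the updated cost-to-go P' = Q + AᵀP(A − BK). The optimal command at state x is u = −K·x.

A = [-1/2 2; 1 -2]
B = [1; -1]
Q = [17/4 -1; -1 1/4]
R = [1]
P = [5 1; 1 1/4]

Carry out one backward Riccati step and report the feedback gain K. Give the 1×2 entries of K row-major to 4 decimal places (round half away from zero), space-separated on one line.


-0.2941 1.5294

BᵀP = [4.0000 0.7500]
S = R + BᵀPB = [1] + [3.2500] = [4.2500]
BᵀPA = [-1.2500 6.5000]
K = S⁻¹·BᵀPA = [-0.2941 1.5294]
A−BK = [-0.2059 0.4706; 0.7059 -0.4706]
AᵀP(A−BK) = [0.1324 -0.5882; -0.5882 3.0588]
P' = Q + AᵀP(A−BK) = [4.3824 -1.5882; -1.5882 3.3088]
tr(P') = 7.6912


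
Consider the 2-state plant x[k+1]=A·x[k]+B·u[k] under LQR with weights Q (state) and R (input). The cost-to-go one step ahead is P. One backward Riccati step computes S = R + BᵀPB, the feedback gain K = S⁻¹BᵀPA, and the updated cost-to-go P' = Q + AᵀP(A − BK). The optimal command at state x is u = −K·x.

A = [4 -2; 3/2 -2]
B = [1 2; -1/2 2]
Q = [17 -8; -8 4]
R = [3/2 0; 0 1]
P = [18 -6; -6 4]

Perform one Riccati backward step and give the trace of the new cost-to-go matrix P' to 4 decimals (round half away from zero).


BᵀP = [21.0000 -8.0000; 24.0000 -4.0000]
S = R + BᵀPB = [3/2 0; 0 1] + [25.0000 26.0000; 26.0000 40.0000] = [26.5000 26.0000; 26.0000 41.0000]
BᵀPA = [72.0000 -26.0000; 90.0000 -40.0000]
K = S⁻¹·BᵀPA = [1.4909 -0.0633; 1.2497 -0.9354]
A−BK = [0.0097 -0.0658; -0.2540 -0.1608]
AᵀP(A−BK) = [5.1851 -1.2497; -1.2497 0.9354]
P' = Q + AᵀP(A−BK) = [22.1851 -9.2497; -9.2497 4.9354]
tr(P') = 27.1206

27.1206
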